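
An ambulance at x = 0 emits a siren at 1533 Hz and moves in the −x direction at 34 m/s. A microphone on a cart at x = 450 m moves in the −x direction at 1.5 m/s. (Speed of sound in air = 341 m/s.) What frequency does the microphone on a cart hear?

1400 Hz

The observer lies on the +x side, so the source is heading away from the observer and the observer is heading toward the source.
Both move, so f' = f · (v + v_o)/(v + v_s).
f' = 1533 × (341 + 1.5)/(341 + 34) = 1533 × 342.5/375 ≈ 1400 Hz.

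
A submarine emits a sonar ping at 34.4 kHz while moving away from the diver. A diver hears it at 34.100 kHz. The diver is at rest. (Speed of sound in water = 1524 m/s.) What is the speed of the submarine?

13.4 m/s

f' = f · v/(v + v_s) ⇒ v_s = v · |1 − f/f'|.
v_s = 1524 × |1 − 34.4/34.100| = 1524 × 0.008798 ≈ 13.4 m/s.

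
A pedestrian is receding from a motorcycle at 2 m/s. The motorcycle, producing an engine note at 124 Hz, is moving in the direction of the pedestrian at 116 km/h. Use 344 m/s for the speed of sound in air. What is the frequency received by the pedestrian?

116 km/h = 32.22 m/s.
Both move, so f' = f · (v − v_o)/(v − v_s).
f' = 124 × (344 − 2)/(344 − 32.22) = 124 × 342/311.78 ≈ 136 Hz.

136 Hz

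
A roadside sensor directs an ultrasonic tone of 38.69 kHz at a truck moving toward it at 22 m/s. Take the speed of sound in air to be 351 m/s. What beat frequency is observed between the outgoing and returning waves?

At the truck (a moving observer), f₁ = f₀ · (v + u)/v = 38.69 × 373/351 ≈ 41.12 kHz.
The reflection then acts as a moving source: f₂ = f₁ · v/(v − u) ≈ 43.86 kHz.
Beat frequency (with f₀ = 38690 Hz): |f₂ − f₀| = 2u·f₀/(v − u) = 2 × 22 × 38690/329 ≈ 5174 Hz.

5174 Hz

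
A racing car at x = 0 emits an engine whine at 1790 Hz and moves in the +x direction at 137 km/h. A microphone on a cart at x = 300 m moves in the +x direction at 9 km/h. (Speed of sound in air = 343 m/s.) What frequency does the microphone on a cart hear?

1999 Hz

137 km/h = 38.06 m/s; 9 km/h = 2.5 m/s.
The observer lies on the +x side, so the source is heading toward the observer and the observer is heading away from the source.
Both move, so f' = f · (v − v_o)/(v − v_s).
f' = 1790 × (343 − 2.5)/(343 − 38.06) = 1790 × 340.5/304.94 ≈ 1999 Hz.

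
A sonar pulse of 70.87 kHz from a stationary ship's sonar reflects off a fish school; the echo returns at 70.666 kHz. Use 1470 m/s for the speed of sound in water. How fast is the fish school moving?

2.12 m/s

Double Doppler shift off a moving reflector: f₂ = f₀ · (v + u)/(v − u) (u > 0 toward emitter).
Rearranging, u = v · (f₂ − f₀)/(f₂ + f₀) = 1470 × -0.204/141.536 ≈ -2.12 m/s.
So the fish school is moving at 2.12 m/s away from the emitter.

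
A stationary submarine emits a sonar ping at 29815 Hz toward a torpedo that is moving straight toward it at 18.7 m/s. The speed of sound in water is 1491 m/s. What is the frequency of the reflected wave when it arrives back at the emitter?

30572 Hz

The torpedo first receives the wave as a moving observer: f₁ = f₀ · (v + u)/v = 29815 × (1491 + 18.7)/1491 ≈ 30189 Hz.
On reflection it acts as a source moving toward the stationary detector: f₂ = f₁ · v/(v − u) = 30189 × 1491/1472.3 ≈ 30572 Hz.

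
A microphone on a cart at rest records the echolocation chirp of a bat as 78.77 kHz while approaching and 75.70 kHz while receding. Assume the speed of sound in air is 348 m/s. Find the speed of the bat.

f₁/f₂ = (v + v_s)/(v − v_s), so v_s = v · (f₁ − f₂)/(f₁ + f₂).
v_s = 348 × (78.77 − 75.70)/(78.77 + 75.70) = 348 × 3.07/154.47 ≈ 6.9 m/s.

6.9 m/s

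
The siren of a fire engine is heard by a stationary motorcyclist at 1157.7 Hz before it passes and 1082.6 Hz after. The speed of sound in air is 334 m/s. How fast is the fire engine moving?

f₁/f₂ = (v + v_s)/(v − v_s), so v_s = v · (f₁ − f₂)/(f₁ + f₂).
v_s = 334 × (1157.7 − 1082.6)/(1157.7 + 1082.6) = 334 × 75.1/2240.3 ≈ 11.2 m/s.

11.2 m/s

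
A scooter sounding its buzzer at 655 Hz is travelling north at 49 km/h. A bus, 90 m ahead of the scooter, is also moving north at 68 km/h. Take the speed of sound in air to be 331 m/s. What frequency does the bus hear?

644 Hz

49 km/h = 13.61 m/s; 68 km/h = 18.89 m/s.
The bus is ahead, so the scooter is moving toward it while the bus is moving away from the scooter.
Both move, so f' = f · (v − v_o)/(v − v_s).
f' = 655 × (331 − 18.89)/(331 − 13.61) = 655 × 312.11/317.39 ≈ 644 Hz.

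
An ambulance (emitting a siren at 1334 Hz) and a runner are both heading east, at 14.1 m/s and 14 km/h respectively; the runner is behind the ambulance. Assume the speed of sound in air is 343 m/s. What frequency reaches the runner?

1296 Hz

14 km/h = 3.889 m/s.
The runner is behind, so the ambulance is moving away from it while the runner is moving toward the ambulance.
General Doppler shift: f' = f · (v + v_o)/(v + v_s).
f' = 1334 × (343 + 3.889)/(343 + 14.1) = 1334 × 346.89/357.1 ≈ 1296 Hz.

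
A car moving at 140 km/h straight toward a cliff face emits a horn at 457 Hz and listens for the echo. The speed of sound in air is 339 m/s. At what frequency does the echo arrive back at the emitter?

575 Hz

140 km/h = 38.89 m/s.
The cliff face receives the sound from a moving source: f₁ = f₀ · v/(v − v_e) = 457 × 339/300.11 ≈ 516 Hz.
On the return leg the car is a moving observer: f₂ = f₁ · (v + v_e)/v = 516 × 377.89/339 ≈ 575 Hz.
Equivalently f₂ = f₀ · (v + v_e)/(v − v_e).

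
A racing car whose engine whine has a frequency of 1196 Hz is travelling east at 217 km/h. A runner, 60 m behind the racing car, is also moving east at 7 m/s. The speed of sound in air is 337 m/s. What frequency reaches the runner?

1036 Hz

217 km/h = 60.28 m/s.
The runner is behind, so the racing car is moving away from it while the runner is moving toward the racing car.
Both move, so f' = f · (v + v_o)/(v + v_s).
f' = 1196 × (337 + 7)/(337 + 60.28) = 1196 × 344/397.28 ≈ 1036 Hz.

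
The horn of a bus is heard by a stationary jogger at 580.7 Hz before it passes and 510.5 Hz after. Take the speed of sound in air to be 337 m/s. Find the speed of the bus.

21.7 m/s

f₁/f₂ = (v + v_s)/(v − v_s), so v_s = v · (f₁ − f₂)/(f₁ + f₂).
v_s = 337 × (580.7 − 510.5)/(580.7 + 510.5) = 337 × 70.2/1091.2 ≈ 21.7 m/s.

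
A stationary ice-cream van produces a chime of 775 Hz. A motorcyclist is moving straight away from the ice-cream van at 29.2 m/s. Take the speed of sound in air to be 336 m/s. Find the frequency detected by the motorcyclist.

708 Hz

Only the observer moves, away from the source, so f' = f · (v − v_o)/v.
f' = 775 × (336 − 29.2)/336 = 775 × 306.8/336 ≈ 708 Hz.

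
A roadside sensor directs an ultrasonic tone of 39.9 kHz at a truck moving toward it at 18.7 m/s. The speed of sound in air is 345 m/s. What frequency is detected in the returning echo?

44.5 kHz

At the truck (a moving observer), f₁ = f₀ · (v + u)/v = 39.9 × 363.7/345 ≈ 42.1 kHz.
On reflection it acts as a source moving toward the stationary detector: f₂ = f₁ · v/(v − u) = 42.1 × 345/326.3 ≈ 44.5 kHz.
Equivalently f₂ = f₀ · (v + u)/(v − u).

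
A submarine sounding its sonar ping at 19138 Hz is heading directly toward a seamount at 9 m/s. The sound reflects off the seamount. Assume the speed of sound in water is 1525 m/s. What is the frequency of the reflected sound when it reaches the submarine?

The seamount receives the sound from a moving source: f₁ = f₀ · v/(v − v_e) = 19138 × 1525/1516 ≈ 19252 Hz.
On the return leg the submarine is a moving observer: f₂ = f₁ · (v + v_e)/v = 19252 × 1534/1525 ≈ 19365 Hz.

19365 Hz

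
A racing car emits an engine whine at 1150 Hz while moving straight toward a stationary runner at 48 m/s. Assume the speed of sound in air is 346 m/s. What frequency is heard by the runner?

Only the source moves, toward the listener, so f' = f · v/(v − v_s).
f' = 1150 × 346/(346 − 48) = 1150 × 346/298 ≈ 1335 Hz.

1335 Hz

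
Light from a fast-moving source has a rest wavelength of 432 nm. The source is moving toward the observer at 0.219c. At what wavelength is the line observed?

Relativistic Doppler for wavelength: λ' = λ₀ · √((1 − β)/(1 + β)).
λ' = 432 × √(0.7810/1.2190) = 432 × 0.80043 ≈ 345.8 nm.

345.8 nm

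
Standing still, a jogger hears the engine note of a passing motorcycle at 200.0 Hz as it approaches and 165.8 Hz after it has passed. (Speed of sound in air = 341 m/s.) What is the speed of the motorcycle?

32 m/s

f₁/f₂ = (v + v_s)/(v − v_s), so v_s = v · (f₁ − f₂)/(f₁ + f₂).
v_s = 341 × (200.0 − 165.8)/(200.0 + 165.8) = 341 × 34.2/365.8 ≈ 32 m/s.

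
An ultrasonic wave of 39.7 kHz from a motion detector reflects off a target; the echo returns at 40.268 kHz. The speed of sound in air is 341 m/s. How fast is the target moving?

Double Doppler shift off a moving reflector: f₂ = f₀ · (v + u)/(v − u) (u > 0 toward emitter).
Rearranging, u = v · (f₂ − f₀)/(f₂ + f₀) = 341 × 0.568/79.968 ≈ 2.42 m/s.
So the target is moving at 2.42 m/s toward the emitter.

2.42 m/s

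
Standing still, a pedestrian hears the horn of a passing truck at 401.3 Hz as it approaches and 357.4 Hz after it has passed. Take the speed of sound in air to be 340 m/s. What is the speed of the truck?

19.7 m/s

f₁/f₂ = (v + v_s)/(v − v_s), so v_s = v · (f₁ − f₂)/(f₁ + f₂).
v_s = 340 × (401.3 − 357.4)/(401.3 + 357.4) = 340 × 43.9/758.7 ≈ 19.7 m/s.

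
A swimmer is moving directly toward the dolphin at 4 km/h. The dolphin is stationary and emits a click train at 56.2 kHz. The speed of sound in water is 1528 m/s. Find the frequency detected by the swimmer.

56.2 kHz

4 km/h = 1.111 m/s.
Only the observer moves, toward the source, so f' = f · (v + v_o)/v.
f' = 56.2 × (1528 + 1.111)/1528 = 56.2 × 1529.1/1528 ≈ 56.2 kHz.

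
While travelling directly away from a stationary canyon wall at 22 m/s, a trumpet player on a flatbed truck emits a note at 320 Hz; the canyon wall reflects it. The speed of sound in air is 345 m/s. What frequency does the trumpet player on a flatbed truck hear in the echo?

The canyon wall receives the sound from a moving source: f₁ = f₀ · v/(v + v_e) = 320 × 345/367 ≈ 301 Hz.
On the return leg the trumpet player on a flatbed truck is a moving observer: f₂ = f₁ · (v − v_e)/v = 301 × 323/345 ≈ 282 Hz.
Equivalently f₂ = f₀ · (v − v_e)/(v + v_e).

282 Hz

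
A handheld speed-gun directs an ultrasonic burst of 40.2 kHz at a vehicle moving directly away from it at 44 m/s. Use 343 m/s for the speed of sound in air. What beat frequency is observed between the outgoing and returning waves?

The vehicle first receives the wave as a moving observer: f₁ = f₀ · (v − u)/v = 40.2 × (343 − 44)/343 ≈ 35.04 kHz.
The reflection then acts as a moving source: f₂ = f₁ · v/(v + u) ≈ 31.06 kHz.
Equivalently f₂ = f₀ · (v − u)/(v + u).
Beat frequency (with f₀ = 40200 Hz): |f₂ − f₀| = 2u·f₀/(v + u) = 2 × 44 × 40200/387 ≈ 9141 Hz.

9141 Hz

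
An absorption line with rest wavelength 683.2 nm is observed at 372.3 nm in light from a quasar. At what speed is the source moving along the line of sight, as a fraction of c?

λ'/λ₀ = 0.5449 < 1 (blueshift), so the source is approaching.
λ'/λ₀ = √((1 − β)/(1 + β)) for an approaching source ⇒ β = (1 − r²)/(1 + r²) with r = λ'/λ₀.
β = (1 − 0.2970)/(1 + 0.2970) ≈ 0.542.

0.542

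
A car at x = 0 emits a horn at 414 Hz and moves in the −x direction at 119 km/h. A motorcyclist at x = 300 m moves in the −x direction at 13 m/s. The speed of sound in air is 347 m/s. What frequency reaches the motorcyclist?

119 km/h = 33.06 m/s.
The observer lies on the +x side, so the source is heading away from the observer and the observer is heading toward the source.
General Doppler shift: f' = f · (v + v_o)/(v + v_s).
f' = 414 × (347 + 13)/(347 + 33.06) = 414 × 360/380.06 ≈ 392 Hz.

392 Hz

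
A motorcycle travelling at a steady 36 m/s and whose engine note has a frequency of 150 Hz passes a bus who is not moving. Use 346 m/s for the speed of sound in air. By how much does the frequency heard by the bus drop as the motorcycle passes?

31.6 Hz

Approaching: f₁ = f · v/(v − v_s) = 150 × 346/310 ≈ 167.4 Hz.
Receding: f₂ = f · v/(v + v_s) = 150 × 346/382 ≈ 135.9 Hz.
Drop: f₁ − f₂ = 2f·v·v_s/(v² − v_s²) = 2 × 150 × 346 × 36/(346² − 36²) ≈ 31.6 Hz.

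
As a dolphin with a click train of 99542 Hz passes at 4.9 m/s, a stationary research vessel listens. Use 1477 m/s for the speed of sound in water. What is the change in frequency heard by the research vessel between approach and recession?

660 Hz

Approaching: f₁ = f · v/(v − v_s) = 99542 × 1477/1472.1 ≈ 99873 Hz.
Receding: f₂ = f · v/(v + v_s) = 99542 × 1477/1481.9 ≈ 99213 Hz.
Drop: f₁ − f₂ = 2f·v·v_s/(v² − v_s²) = 2 × 99542 × 1477 × 4.9/(1477² − 4.9²) ≈ 660 Hz.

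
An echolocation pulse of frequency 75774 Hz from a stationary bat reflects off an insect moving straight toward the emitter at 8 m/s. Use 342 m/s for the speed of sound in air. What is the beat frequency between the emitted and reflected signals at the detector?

3630 Hz

At the insect (a moving observer), f₁ = f₀ · (v + u)/v = 75774 × 350/342 ≈ 77546 Hz.
The reflection then acts as a moving source: f₂ = f₁ · v/(v − u) ≈ 79404 Hz.
Equivalently f₂ = f₀ · (v + u)/(v − u).
Beat frequency: |f₂ − f₀| = 2u·f₀/(v − u) = 2 × 8 × 75774/334 ≈ 3630 Hz.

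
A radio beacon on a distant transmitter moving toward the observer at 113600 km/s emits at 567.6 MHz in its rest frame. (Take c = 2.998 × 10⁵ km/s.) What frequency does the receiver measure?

845.7 MHz

β = v/c = 113600/299800 = 0.3789.
Relativistic Doppler for frequency: f' = f₀ · √((1 + β)/(1 − β)).
f' = 567.6 × √(1.3789/0.6211) = 567.6 × 1.49003 ≈ 845.7 MHz.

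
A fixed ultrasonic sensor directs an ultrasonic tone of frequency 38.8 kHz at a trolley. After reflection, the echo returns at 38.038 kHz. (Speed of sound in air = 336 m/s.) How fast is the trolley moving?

3.3 m/s

Double Doppler shift off a moving reflector: f₂ = f₀ · (v + u)/(v − u) (u > 0 toward emitter).
Rearranging, u = v · (f₂ − f₀)/(f₂ + f₀) = 336 × -0.762/76.838 ≈ -3.3 m/s.
So the trolley is moving at 3.3 m/s away from the emitter.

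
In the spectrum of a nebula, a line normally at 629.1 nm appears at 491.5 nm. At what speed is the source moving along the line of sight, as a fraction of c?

0.242c

λ'/λ₀ = 0.7813 < 1 (blueshift), so the source is approaching.
λ'/λ₀ = √((1 − β)/(1 + β)) for an approaching source ⇒ β = (1 − r²)/(1 + r²) with r = λ'/λ₀.
β = (1 − 0.6104)/(1 + 0.6104) ≈ 0.242.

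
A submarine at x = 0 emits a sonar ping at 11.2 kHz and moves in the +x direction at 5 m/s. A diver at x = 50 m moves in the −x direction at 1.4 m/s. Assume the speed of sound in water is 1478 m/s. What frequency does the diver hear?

The observer lies on the +x side, so the source is heading toward the observer and the observer is heading toward the source.
Both move, so f' = f · (v + v_o)/(v − v_s).
f' = 11.2 × (1478 + 1.4)/(1478 − 5) = 11.2 × 1479.4/1473 ≈ 11.25 kHz.

11.25 kHz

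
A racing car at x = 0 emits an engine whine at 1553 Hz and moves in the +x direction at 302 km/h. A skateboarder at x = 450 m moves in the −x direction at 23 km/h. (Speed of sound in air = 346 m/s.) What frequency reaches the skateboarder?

2088 Hz

302 km/h = 83.89 m/s; 23 km/h = 6.389 m/s.
The observer lies on the +x side, so the source is heading toward the observer and the observer is heading toward the source.
Both move, so f' = f · (v + v_o)/(v − v_s).
f' = 1553 × (346 + 6.389)/(346 − 83.89) = 1553 × 352.39/262.11 ≈ 2088 Hz.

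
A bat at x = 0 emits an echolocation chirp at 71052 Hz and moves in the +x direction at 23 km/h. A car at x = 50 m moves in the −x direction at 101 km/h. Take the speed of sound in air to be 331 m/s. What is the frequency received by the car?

78591 Hz

23 km/h = 6.389 m/s; 101 km/h = 28.06 m/s.
The observer lies on the +x side, so the source is heading toward the observer and the observer is heading toward the source.
General Doppler shift: f' = f · (v + v_o)/(v − v_s).
f' = 71052 × (331 + 28.06)/(331 − 6.389) = 71052 × 359.06/324.61 ≈ 78591 Hz.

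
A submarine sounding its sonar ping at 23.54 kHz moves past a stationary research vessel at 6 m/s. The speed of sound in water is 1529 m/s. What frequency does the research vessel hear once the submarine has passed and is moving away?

23.4 kHz

Receding: f₂ = f · v/(v + v_s) = 23.54 × 1529/1535 ≈ 23.4 kHz.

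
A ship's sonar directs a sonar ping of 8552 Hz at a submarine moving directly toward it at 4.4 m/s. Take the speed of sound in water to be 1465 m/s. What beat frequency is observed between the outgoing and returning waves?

51.5 Hz

The submarine first receives the wave as a moving observer: f₁ = f₀ · (v + u)/v = 8552 × (1465 + 4.4)/1465 ≈ 8577.7 Hz.
The reflection then acts as a moving source: f₂ = f₁ · v/(v − u) ≈ 8603.5 Hz.
Beat frequency: |f₂ − f₀| = 2u·f₀/(v − u) = 2 × 4.4 × 8552/1460.6 ≈ 51.5 Hz.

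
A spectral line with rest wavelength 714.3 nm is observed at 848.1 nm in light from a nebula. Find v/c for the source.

0.170

λ'/λ₀ = 1.1873 > 1 (redshift), so the source is receding.
λ'/λ₀ = √((1 + β)/(1 − β)) for a receding source ⇒ β = (r² − 1)/(r² + 1) with r = λ'/λ₀.
β = (1.4097 − 1)/(1.4097 + 1) ≈ 0.170.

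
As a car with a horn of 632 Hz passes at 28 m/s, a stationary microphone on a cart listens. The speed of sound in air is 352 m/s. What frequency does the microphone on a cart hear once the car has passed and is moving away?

Receding: f₂ = f · v/(v + v_s) = 632 × 352/380 ≈ 585 Hz.

585 Hz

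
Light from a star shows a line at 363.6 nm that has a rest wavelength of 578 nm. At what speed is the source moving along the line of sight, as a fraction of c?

λ'/λ₀ = 0.6291 < 1 (blueshift), so the source is approaching.
λ'/λ₀ = √((1 − β)/(1 + β)) for an approaching source ⇒ β = (1 − r²)/(1 + r²) with r = λ'/λ₀.
β = (1 − 0.3957)/(1 + 0.3957) ≈ 0.433.

0.433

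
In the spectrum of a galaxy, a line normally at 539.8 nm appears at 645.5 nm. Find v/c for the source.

0.177c

λ'/λ₀ = 1.1958 > 1 (redshift), so the source is receding.
λ'/λ₀ = √((1 + β)/(1 − β)) for a receding source ⇒ β = (r² − 1)/(r² + 1) with r = λ'/λ₀.
β = (1.4300 − 1)/(1.4300 + 1) ≈ 0.177.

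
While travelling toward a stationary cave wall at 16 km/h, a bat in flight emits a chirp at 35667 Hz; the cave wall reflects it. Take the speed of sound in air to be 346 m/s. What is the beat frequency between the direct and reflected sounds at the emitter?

16 km/h = 4.444 m/s.
The cave wall receives the sound from a moving source: f₁ = f₀ · v/(v − v_e) = 35667 × 346/341.56 ≈ 36131 Hz.
On the return leg the bat in flight is a moving observer: f₂ = f₁ · (v + v_e)/v = 36131 × 350.44/346 ≈ 36595 Hz.
Beat against the emitted tone: |f₂ − f₀| = 2v_e·f₀/(v − v_e) = 2 × 4.444 × 35667/341.56 ≈ 928 Hz.

928 Hz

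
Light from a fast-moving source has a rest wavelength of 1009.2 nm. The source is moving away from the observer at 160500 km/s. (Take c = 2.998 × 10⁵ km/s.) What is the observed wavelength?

β = v/c = 160500/299800 = 0.5354.
Relativistic Doppler for wavelength: λ' = λ₀ · √((1 + β)/(1 − β)).
λ' = 1009.2 × √(1.5354/0.4646) = 1009.2 × 1.81780 ≈ 1834.5 nm.

1834.5 nm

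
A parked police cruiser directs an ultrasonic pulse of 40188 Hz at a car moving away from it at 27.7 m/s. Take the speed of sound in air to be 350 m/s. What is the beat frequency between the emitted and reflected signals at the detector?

The car first receives the wave as a moving observer: f₁ = f₀ · (v − u)/v = 40188 × (350 − 27.7)/350 ≈ 37007 Hz.
The reflection then acts as a moving source: f₂ = f₁ · v/(v + u) ≈ 34293 Hz.
Beat frequency: |f₂ − f₀| = 2u·f₀/(v + u) = 2 × 27.7 × 40188/377.7 ≈ 5895 Hz.

5895 Hz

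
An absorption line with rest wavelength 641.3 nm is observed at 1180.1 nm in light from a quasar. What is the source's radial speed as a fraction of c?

0.544c

λ'/λ₀ = 1.8402 > 1 (redshift), so the source is receding.
λ'/λ₀ = √((1 + β)/(1 − β)) for a receding source ⇒ β = (r² − 1)/(r² + 1) with r = λ'/λ₀.
β = (3.3862 − 1)/(3.3862 + 1) ≈ 0.544.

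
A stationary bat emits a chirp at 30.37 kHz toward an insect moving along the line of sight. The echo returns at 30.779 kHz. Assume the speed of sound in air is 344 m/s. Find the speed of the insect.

2.30 m/s

Double Doppler shift off a moving reflector: f₂ = f₀ · (v + u)/(v − u) (u > 0 toward emitter).
Rearranging, u = v · (f₂ − f₀)/(f₂ + f₀) = 344 × 0.409/61.149 ≈ 2.30 m/s.
So the insect is moving at 2.30 m/s toward the emitter.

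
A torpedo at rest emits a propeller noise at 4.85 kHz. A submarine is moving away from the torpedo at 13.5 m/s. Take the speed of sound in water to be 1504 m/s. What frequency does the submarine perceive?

4.81 kHz

Moving observer, stationary source: f' = f · (v − v_o)/v.
f' = 4.85 × (1504 − 13.5)/1504 = 4.85 × 1490.5/1504 ≈ 4.81 kHz.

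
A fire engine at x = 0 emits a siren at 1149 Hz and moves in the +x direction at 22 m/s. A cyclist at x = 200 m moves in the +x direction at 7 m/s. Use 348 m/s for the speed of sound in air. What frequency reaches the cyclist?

The observer lies on the +x side, so the source is heading toward the observer and the observer is heading away from the source.
Both move, so f' = f · (v − v_o)/(v − v_s).
f' = 1149 × (348 − 7)/(348 − 22) = 1149 × 341/326 ≈ 1202 Hz.

1202 Hz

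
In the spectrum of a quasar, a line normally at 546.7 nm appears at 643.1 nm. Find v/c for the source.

0.161

λ'/λ₀ = 1.1763 > 1 (redshift), so the source is receding.
λ'/λ₀ = √((1 + β)/(1 − β)) for a receding source ⇒ β = (r² − 1)/(r² + 1) with r = λ'/λ₀.
β = (1.3838 − 1)/(1.3838 + 1) ≈ 0.161.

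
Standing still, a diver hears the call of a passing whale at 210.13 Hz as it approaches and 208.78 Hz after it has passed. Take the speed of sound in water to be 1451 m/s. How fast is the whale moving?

4.7 m/s

f₁/f₂ = (v + v_s)/(v − v_s), so v_s = v · (f₁ − f₂)/(f₁ + f₂).
v_s = 1451 × (210.13 − 208.78)/(210.13 + 208.78) = 1451 × 1.35/418.91 ≈ 4.7 m/s.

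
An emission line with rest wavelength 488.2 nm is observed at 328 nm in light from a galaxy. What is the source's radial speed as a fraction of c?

0.378c

λ'/λ₀ = 0.6719 < 1 (blueshift), so the source is approaching.
λ'/λ₀ = √((1 − β)/(1 + β)) for an approaching source ⇒ β = (1 − r²)/(1 + r²) with r = λ'/λ₀.
β = (1 − 0.4514)/(1 + 0.4514) ≈ 0.378.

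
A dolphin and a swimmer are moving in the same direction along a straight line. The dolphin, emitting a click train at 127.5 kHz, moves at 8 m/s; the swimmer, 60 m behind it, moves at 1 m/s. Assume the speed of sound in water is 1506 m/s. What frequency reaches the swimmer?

126.9 kHz

The swimmer is behind, so the dolphin is moving away from it while the swimmer is moving toward the dolphin.
General Doppler shift: f' = f · (v + v_o)/(v + v_s).
f' = 127.5 × (1506 + 1)/(1506 + 8) = 127.5 × 1507/1514 ≈ 126.9 kHz.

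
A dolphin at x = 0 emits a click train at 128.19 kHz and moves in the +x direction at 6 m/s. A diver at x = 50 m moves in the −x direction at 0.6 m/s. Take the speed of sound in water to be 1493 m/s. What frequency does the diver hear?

The observer lies on the +x side, so the source is heading toward the observer and the observer is heading toward the source.
General Doppler shift: f' = f · (v + v_o)/(v − v_s).
f' = 128.19 × (1493 + 0.6)/(1493 − 6) = 128.19 × 1493.6/1487 ≈ 128.8 kHz.

128.8 kHz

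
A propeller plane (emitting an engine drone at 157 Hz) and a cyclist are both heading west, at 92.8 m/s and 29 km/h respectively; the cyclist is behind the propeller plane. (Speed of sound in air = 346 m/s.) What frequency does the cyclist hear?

127 Hz

29 km/h = 8.056 m/s.
The cyclist is behind, so the propeller plane is moving away from it while the cyclist is moving toward the propeller plane.
Both move, so f' = f · (v + v_o)/(v + v_s).
f' = 157 × (346 + 8.056)/(346 + 92.8) = 157 × 354.06/438.8 ≈ 127 Hz.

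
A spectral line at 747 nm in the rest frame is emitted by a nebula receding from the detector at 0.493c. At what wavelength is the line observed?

1281.9 nm

Relativistic Doppler for wavelength: λ' = λ₀ · √((1 + β)/(1 − β)).
λ' = 747 × √(1.4930/0.5070) = 747 × 1.71603 ≈ 1281.9 nm.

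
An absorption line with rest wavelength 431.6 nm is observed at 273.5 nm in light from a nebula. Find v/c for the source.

λ'/λ₀ = 0.6337 < 1 (blueshift), so the source is approaching.
λ'/λ₀ = √((1 − β)/(1 + β)) for an approaching source ⇒ β = (1 − r²)/(1 + r²) with r = λ'/λ₀.
β = (1 − 0.4016)/(1 + 0.4016) ≈ 0.427.

0.427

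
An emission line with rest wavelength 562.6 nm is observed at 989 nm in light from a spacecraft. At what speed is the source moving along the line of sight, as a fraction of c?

0.511c

λ'/λ₀ = 1.7579 > 1 (redshift), so the source is receding.
λ'/λ₀ = √((1 + β)/(1 − β)) for a receding source ⇒ β = (r² − 1)/(r² + 1) with r = λ'/λ₀.
β = (3.0902 − 1)/(3.0902 + 1) ≈ 0.511.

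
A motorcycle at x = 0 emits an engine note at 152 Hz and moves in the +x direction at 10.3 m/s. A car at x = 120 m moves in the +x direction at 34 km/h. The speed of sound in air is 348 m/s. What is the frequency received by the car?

34 km/h = 9.444 m/s.
The observer lies on the +x side, so the source is heading toward the observer and the observer is heading away from the source.
With source approaching and observer receding, f' = f · (v − v_o)/(v − v_s).
f' = 152 × (348 − 9.444)/(348 − 10.3) = 152 × 338.56/337.7 ≈ 152 Hz.

152 Hz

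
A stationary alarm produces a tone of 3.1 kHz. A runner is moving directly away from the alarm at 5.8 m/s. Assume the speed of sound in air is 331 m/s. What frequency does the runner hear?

Only the observer moves, away from the source, so f' = f · (v − v_o)/v.
f' = 3.1 × (331 − 5.8)/331 = 3.1 × 325.2/331 ≈ 3.05 kHz.

3.05 kHz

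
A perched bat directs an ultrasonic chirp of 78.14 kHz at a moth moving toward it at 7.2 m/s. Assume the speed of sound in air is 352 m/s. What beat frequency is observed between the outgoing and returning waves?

At the moth (a moving observer), f₁ = f₀ · (v + u)/v = 78.14 × 359.2/352 ≈ 79.74 kHz.
On reflection it acts as a source moving toward the stationary detector: f₂ = f₁ · v/(v − u) = 79.74 × 352/344.8 ≈ 81.40 kHz.
Beat frequency (with f₀ = 78140 Hz): |f₂ − f₀| = 2u·f₀/(v − u) = 2 × 7.2 × 78140/344.8 ≈ 3263 Hz.

3263 Hz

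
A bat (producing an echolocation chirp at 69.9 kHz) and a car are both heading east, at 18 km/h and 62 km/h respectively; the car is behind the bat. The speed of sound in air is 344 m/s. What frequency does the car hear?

18 km/h = 5 m/s; 62 km/h = 17.22 m/s.
The car is behind, so the bat is moving away from it while the car is moving toward the bat.
Both move, so f' = f · (v + v_o)/(v + v_s).
f' = 69.9 × (344 + 17.22)/(344 + 5) = 69.9 × 361.22/349 ≈ 72.3 kHz.

72.3 kHz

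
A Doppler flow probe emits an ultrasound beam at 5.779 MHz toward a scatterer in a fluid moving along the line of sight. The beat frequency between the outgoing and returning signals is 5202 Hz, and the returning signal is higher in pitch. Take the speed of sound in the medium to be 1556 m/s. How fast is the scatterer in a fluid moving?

0.70 m/s

Double Doppler shift off a moving reflector: f₂ = f₀ · (v + u)/(v − u) (u > 0 toward emitter).
Returning signal is higher, so f₂ = f₀ + Δf = 5779000 + 5202 = 5784202 Hz.
Rearranging, u = v · (f₂ − f₀)/(f₂ + f₀) = 1556 × 5202/11563202 ≈ 0.70 m/s.
So the scatterer in a fluid is moving at 0.70 m/s toward the emitter.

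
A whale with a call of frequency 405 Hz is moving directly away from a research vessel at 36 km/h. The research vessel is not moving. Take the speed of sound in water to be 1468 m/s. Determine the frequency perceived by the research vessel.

36 km/h = 10 m/s.
Moving source, stationary observer: f' = f · v/(v + v_s) since the source is receding.
f' = 405 × 1468/(1468 + 10) = 405 × 1468/1478 ≈ 402 Hz.

402 Hz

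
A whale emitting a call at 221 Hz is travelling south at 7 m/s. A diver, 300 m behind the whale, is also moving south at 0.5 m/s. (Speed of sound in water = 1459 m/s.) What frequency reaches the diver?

The diver is behind, so the whale is moving away from it while the diver is moving toward the whale.
Both move, so f' = f · (v + v_o)/(v + v_s).
f' = 221 × (1459 + 0.5)/(1459 + 7) = 221 × 1459.5/1466 ≈ 220 Hz.

220 Hz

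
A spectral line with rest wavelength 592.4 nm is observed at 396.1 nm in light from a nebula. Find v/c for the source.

λ'/λ₀ = 0.6686 < 1 (blueshift), so the source is approaching.
λ'/λ₀ = √((1 − β)/(1 + β)) for an approaching source ⇒ β = (1 − r²)/(1 + r²) with r = λ'/λ₀.
β = (1 − 0.4471)/(1 + 0.4471) ≈ 0.382.

0.382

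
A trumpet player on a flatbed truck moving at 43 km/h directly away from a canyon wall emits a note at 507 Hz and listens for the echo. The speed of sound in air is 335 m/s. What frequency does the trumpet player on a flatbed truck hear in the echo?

43 km/h = 11.94 m/s.
The canyon wall receives the sound from a moving source: f₁ = f₀ · v/(v + v_e) = 507 × 335/346.94 ≈ 490 Hz.
On the return leg the trumpet player on a flatbed truck is a moving observer: f₂ = f₁ · (v − v_e)/v = 490 × 323.06/335 ≈ 472 Hz.
Equivalently f₂ = f₀ · (v − v_e)/(v + v_e).

472 Hz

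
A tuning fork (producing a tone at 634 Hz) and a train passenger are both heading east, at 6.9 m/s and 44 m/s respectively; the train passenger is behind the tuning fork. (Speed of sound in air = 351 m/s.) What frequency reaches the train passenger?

700 Hz

The train passenger is behind, so the tuning fork is moving away from it while the train passenger is moving toward the tuning fork.
Both move, so f' = f · (v + v_o)/(v + v_s).
f' = 634 × (351 + 44)/(351 + 6.9) = 634 × 395/357.9 ≈ 700 Hz.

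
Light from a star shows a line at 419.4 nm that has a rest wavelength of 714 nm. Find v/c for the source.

0.487

λ'/λ₀ = 0.5874 < 1 (blueshift), so the source is approaching.
λ'/λ₀ = √((1 − β)/(1 + β)) for an approaching source ⇒ β = (1 − r²)/(1 + r²) with r = λ'/λ₀.
β = (1 − 0.3450)/(1 + 0.3450) ≈ 0.487.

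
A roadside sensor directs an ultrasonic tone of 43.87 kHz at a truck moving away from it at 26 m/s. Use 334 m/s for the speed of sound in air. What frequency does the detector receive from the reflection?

At the truck (a moving observer), f₁ = f₀ · (v − u)/v = 43.87 × 308/334 ≈ 40.5 kHz.
The reflection then acts as a moving source: f₂ = f₁ · v/(v + u) ≈ 37.5 kHz.

37.5 kHz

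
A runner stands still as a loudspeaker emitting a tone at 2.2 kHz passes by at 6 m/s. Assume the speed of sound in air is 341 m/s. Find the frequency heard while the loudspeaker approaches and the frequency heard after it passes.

2.24 kHz approaching; 2.16 kHz receding

Approaching: f₁ = f · v/(v − v_s) = 2.2 × 341/335 ≈ 2.24 kHz.
Receding: f₂ = f · v/(v + v_s) = 2.2 × 341/347 ≈ 2.16 kHz.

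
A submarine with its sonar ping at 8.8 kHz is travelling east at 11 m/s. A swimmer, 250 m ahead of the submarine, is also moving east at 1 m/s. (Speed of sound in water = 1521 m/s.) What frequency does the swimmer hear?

8.86 kHz

The swimmer is ahead, so the submarine is moving toward it while the swimmer is moving away from the submarine.
Both move, so f' = f · (v − v_o)/(v − v_s).
f' = 8.8 × (1521 − 1)/(1521 − 11) = 8.8 × 1520/1510 ≈ 8.86 kHz.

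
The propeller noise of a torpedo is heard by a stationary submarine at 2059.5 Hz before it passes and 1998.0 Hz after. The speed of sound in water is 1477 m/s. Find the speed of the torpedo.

f₁/f₂ = (v + v_s)/(v − v_s), so v_s = v · (f₁ − f₂)/(f₁ + f₂).
v_s = 1477 × (2059.5 − 1998.0)/(2059.5 + 1998.0) = 1477 × 61.5/4057.5 ≈ 22.4 m/s.

22.4 m/s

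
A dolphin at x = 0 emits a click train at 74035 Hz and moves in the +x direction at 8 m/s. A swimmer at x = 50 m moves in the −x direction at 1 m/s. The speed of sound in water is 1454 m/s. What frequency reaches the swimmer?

74496 Hz

The observer lies on the +x side, so the source is heading toward the observer and the observer is heading toward the source.
With source approaching and observer approaching, f' = f · (v + v_o)/(v − v_s).
f' = 74035 × (1454 + 1)/(1454 − 8) = 74035 × 1455/1446 ≈ 74496 Hz.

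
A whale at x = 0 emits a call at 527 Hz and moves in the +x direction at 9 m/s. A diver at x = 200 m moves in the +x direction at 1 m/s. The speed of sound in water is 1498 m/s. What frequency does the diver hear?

The observer lies on the +x side, so the source is heading toward the observer and the observer is heading away from the source.
General Doppler shift: f' = f · (v − v_o)/(v − v_s).
f' = 527 × (1498 − 1)/(1498 − 9) = 527 × 1497/1489 ≈ 530 Hz.

530 Hz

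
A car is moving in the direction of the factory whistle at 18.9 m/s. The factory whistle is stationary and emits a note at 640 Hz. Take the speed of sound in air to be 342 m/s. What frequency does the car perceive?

675 Hz

Only the observer moves, toward the source, so f' = f · (v + v_o)/v.
f' = 640 × (342 + 18.9)/342 = 640 × 360.9/342 ≈ 675 Hz.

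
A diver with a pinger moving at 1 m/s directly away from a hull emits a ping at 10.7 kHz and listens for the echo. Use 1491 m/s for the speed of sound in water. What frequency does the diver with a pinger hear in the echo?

The hull receives the sound from a moving source: f₁ = f₀ · v/(v + v_e) = 10.7 × 1491/1492 ≈ 10.69 kHz.
On the return leg the diver with a pinger is a moving observer: f₂ = f₁ · (v − v_e)/v = 10.69 × 1490/1491 ≈ 10.69 kHz.
Equivalently f₂ = f₀ · (v − v_e)/(v + v_e).

10.69 kHz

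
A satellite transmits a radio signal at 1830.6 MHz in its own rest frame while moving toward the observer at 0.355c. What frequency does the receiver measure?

2653.3 MHz

Relativistic Doppler for frequency: f' = f₀ · √((1 + β)/(1 − β)).
f' = 1830.6 × √(1.3550/0.6450) = 1830.6 × 1.44941 ≈ 2653.3 MHz.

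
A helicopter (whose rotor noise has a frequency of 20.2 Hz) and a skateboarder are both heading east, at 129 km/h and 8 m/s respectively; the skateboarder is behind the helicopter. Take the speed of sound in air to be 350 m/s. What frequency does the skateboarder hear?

18.7 Hz

129 km/h = 35.83 m/s.
The skateboarder is behind, so the helicopter is moving away from it while the skateboarder is moving toward the helicopter.
General Doppler shift: f' = f · (v + v_o)/(v + v_s).
f' = 20.2 × (350 + 8)/(350 + 35.83) = 20.2 × 358/385.83 ≈ 18.7 Hz.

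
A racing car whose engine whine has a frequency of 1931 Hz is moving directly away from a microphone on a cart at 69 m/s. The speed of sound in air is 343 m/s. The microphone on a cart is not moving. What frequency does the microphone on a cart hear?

1608 Hz

Only the source moves, away from the listener, so f' = f · v/(v + v_s).
f' = 1931 × 343/(343 + 69) = 1931 × 343/412 ≈ 1608 Hz.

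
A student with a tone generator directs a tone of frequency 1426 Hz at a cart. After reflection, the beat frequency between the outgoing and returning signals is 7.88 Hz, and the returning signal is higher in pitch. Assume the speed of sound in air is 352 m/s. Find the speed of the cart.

Double Doppler shift off a moving reflector: f₂ = f₀ · (v + u)/(v − u) (u > 0 toward emitter).
Returning signal is higher, so f₂ = f₀ + Δf = 1426 + 7.88 = 1433.88 Hz.
Rearranging, u = v · (f₂ − f₀)/(f₂ + f₀) = 352 × 7.88/2859.88 ≈ 0.97 m/s.
So the cart is moving at 0.97 m/s toward the emitter.

0.97 m/s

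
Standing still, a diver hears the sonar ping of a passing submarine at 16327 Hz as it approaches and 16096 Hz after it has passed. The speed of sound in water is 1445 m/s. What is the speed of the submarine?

10.3 m/s

f₁/f₂ = (v + v_s)/(v − v_s), so v_s = v · (f₁ − f₂)/(f₁ + f₂).
v_s = 1445 × (16327 − 16096)/(16327 + 16096) = 1445 × 231/32423 ≈ 10.3 m/s.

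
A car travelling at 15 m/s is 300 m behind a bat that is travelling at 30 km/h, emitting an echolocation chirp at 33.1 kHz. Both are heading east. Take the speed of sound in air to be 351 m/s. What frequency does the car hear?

30 km/h = 8.333 m/s.
The car is behind, so the bat is moving away from it while the car is moving toward the bat.
With source receding and observer approaching, f' = f · (v + v_o)/(v + v_s).
f' = 33.1 × (351 + 15)/(351 + 8.333) = 33.1 × 366/359.33 ≈ 33.7 kHz.

33.7 kHz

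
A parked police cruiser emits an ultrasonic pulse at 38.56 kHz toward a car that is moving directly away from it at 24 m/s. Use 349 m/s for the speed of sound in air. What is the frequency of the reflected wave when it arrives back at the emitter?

33.6 kHz

The car first receives the wave as a moving observer: f₁ = f₀ · (v − u)/v = 38.56 × (349 − 24)/349 ≈ 35.9 kHz.
The reflection then acts as a moving source: f₂ = f₁ · v/(v + u) ≈ 33.6 kHz.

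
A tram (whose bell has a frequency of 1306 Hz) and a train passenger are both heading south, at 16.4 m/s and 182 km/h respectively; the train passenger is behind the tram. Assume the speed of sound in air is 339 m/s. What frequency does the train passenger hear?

1432 Hz

182 km/h = 50.56 m/s.
The train passenger is behind, so the tram is moving away from it while the train passenger is moving toward the tram.
Both move, so f' = f · (v + v_o)/(v + v_s).
f' = 1306 × (339 + 50.56)/(339 + 16.4) = 1306 × 389.56/355.4 ≈ 1432 Hz.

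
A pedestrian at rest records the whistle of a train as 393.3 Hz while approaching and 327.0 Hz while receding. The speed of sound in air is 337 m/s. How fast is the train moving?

31 m/s

f₁/f₂ = (v + v_s)/(v − v_s), so v_s = v · (f₁ − f₂)/(f₁ + f₂).
v_s = 337 × (393.3 − 327.0)/(393.3 + 327.0) = 337 × 66.3/720.3 ≈ 31 m/s.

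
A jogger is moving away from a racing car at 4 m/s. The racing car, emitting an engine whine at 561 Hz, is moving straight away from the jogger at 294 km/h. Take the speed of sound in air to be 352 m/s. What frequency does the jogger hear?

450 Hz

294 km/h = 81.67 m/s.
Both move, so f' = f · (v − v_o)/(v + v_s).
f' = 561 × (352 − 4)/(352 + 81.67) = 561 × 348/433.67 ≈ 450 Hz.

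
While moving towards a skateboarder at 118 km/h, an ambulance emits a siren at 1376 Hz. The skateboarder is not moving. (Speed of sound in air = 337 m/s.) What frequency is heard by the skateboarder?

118 km/h = 32.78 m/s.
With the source moving toward a stationary observer, f' = f · v/(v − v_s).
f' = 1376 × 337/(337 − 32.78) = 1376 × 337/304.2 ≈ 1524 Hz.

1524 Hz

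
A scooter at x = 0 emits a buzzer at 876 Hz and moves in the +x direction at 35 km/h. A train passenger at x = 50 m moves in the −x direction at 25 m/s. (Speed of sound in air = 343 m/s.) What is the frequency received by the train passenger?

35 km/h = 9.722 m/s.
The observer lies on the +x side, so the source is heading toward the observer and the observer is heading toward the source.
Both move, so f' = f · (v + v_o)/(v − v_s).
f' = 876 × (343 + 25)/(343 − 9.722) = 876 × 368/333.28 ≈ 967 Hz.

967 Hz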